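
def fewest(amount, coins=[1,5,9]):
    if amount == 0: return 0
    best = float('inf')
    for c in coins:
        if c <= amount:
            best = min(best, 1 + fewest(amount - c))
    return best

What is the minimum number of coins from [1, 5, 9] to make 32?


Building up with DP:
fewest(0) = 0
fewest(1) = min(1+fewest(0)=1+0=1) = 1
fewest(2) = min(1+fewest(1)=1+1=2) = 2
fewest(3) = min(1+fewest(2)=1+2=3) = 3
fewest(4) = min(1+fewest(3)=1+3=4) = 4
fewest(5) = min(1+fewest(4)=1+4=5, 1+fewest(0)=1+0=1) = 1
fewest(6) = min(1+fewest(5)=1+1=2, 1+fewest(1)=1+1=2) = 2
fewest(7) = min(1+fewest(6)=1+2=3, 1+fewest(2)=1+2=3) = 3
fewest(8) = min(1+fewest(7)=1+3=4, 1+fewest(3)=1+3=4) = 4
fewest(9) = min(1+fewest(8)=1+4=5, 1+fewest(4)=1+4=5, 1+fewest(0)=1+0=1) = 1
fewest(10) = min(1+fewest(9)=1+1=2, 1+fewest(5)=1+1=2, 1+fewest(1)=1+1=2) = 2
fewest(11) = min(1+fewest(10)=1+2=3, 1+fewest(6)=1+2=3, 1+fewest(2)=1+2=3) = 3
fewest(12) = min(1+fewest(11)=1+3=4, 1+fewest(7)=1+3=4, 1+fewest(3)=1+3=4) = 4
fewest(13) = min(1+fewest(12)=1+4=5, 1+fewest(8)=1+4=5, 1+fewest(4)=1+4=5) = 5
fewest(14) = min(1+fewest(13)=1+5=6, 1+fewest(9)=1+1=2, 1+fewest(5)=1+1=2) = 2
fewest(15) = min(1+fewest(14)=1+2=3, 1+fewest(10)=1+2=3, 1+fewest(6)=1+2=3) = 3
fewest(16) = min(1+fewest(15)=1+3=4, 1+fewest(11)=1+3=4, 1+fewest(7)=1+3=4) = 4
fewest(17) = min(1+fewest(16)=1+4=5, 1+fewest(12)=1+4=5, 1+fewest(8)=1+4=5) = 5
fewest(18) = min(1+fewest(17)=1+5=6, 1+fewest(13)=1+5=6, 1+fewest(9)=1+1=2) = 2
fewest(19) = min(1+fewest(18)=1+2=3, 1+fewest(14)=1+2=3, 1+fewest(10)=1+2=3) = 3
fewest(20) = min(1+fewest(19)=1+3=4, 1+fewest(15)=1+3=4, 1+fewest(11)=1+3=4) = 4
fewest(21) = min(1+fewest(20)=1+4=5, 1+fewest(16)=1+4=5, 1+fewest(12)=1+4=5) = 5
fewest(22) = min(1+fewest(21)=1+5=6, 1+fewest(17)=1+5=6, 1+fewest(13)=1+5=6) = 6
fewest(23) = min(1+fewest(22)=1+6=7, 1+fewest(18)=1+2=3, 1+fewest(14)=1+2=3) = 3
fewest(24) = min(1+fewest(23)=1+3=4, 1+fewest(19)=1+3=4, 1+fewest(15)=1+3=4) = 4
fewest(25) = min(1+fewest(24)=1+4=5, 1+fewest(20)=1+4=5, 1+fewest(16)=1+4=5) = 5
fewest(26) = min(1+fewest(25)=1+5=6, 1+fewest(21)=1+5=6, 1+fewest(17)=1+5=6) = 6
fewest(27) = min(1+fewest(26)=1+6=7, 1+fewest(22)=1+6=7, 1+fewest(18)=1+2=3) = 3
fewest(28) = min(1+fewest(27)=1+3=4, 1+fewest(23)=1+3=4, 1+fewest(19)=1+3=4) = 4
fewest(29) = min(1+fewest(28)=1+4=5, 1+fewest(24)=1+4=5, 1+fewest(20)=1+4=5) = 5
fewest(30) = min(1+fewest(29)=1+5=6, 1+fewest(25)=1+5=6, 1+fewest(21)=1+5=6) = 6
fewest(31) = min(1+fewest(30)=1+6=7, 1+fewest(26)=1+6=7, 1+fewest(22)=1+6=7) = 7
fewest(32) = min(1+fewest(31)=1+7=8, 1+fewest(27)=1+3=4, 1+fewest(23)=1+3=4) = 4

4


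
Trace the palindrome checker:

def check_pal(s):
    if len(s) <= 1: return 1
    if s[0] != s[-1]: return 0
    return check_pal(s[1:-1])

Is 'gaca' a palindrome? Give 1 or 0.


check_pal('gaca'): s[0]='g' != s[-1]='a' -> return 0
Result: 0 (not a palindrome)

0


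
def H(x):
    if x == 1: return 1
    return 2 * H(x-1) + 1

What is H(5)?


H(5) = 2 * H(4) + 1
H(4) = 2 * H(3) + 1
H(3) = 2 * H(2) + 1
H(2) = 2 * H(1) + 1
H(1) = 1  (base case)
H(2) = 2 * 1 + 1 = 3
H(3) = 2 * 3 + 1 = 7
H(4) = 2 * 7 + 1 = 15
H(5) = 2 * 15 + 1 = 31

31


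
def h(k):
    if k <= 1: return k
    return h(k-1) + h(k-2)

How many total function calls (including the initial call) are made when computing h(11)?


Let C(n) = total calls for h(n)
C(0) = 1, C(1) = 1
C(2) = 1 + C(1) + C(0) = 1 + 1 + 1 = 3
C(3) = 1 + C(2) + C(1) = 1 + 3 + 1 = 5
C(4) = 1 + C(3) + C(2) = 1 + 5 + 3 = 9
C(5) = 1 + C(4) + C(3) = 1 + 9 + 5 = 15
C(6) = 1 + C(5) + C(4) = 1 + 15 + 9 = 25
C(7) = 1 + C(6) + C(5) = 1 + 25 + 15 = 41
C(8) = 1 + C(7) + C(6) = 1 + 41 + 25 = 67
C(9) = 1 + C(8) + C(7) = 1 + 67 + 41 = 109
C(10) = 1 + C(9) + C(8) = 1 + 109 + 67 = 177
C(11) = 1 + C(10) + C(9) = 1 + 177 + 109 = 287

287


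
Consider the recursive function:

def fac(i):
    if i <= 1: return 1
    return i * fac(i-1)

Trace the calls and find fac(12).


fac(12)
= 12 * fac(11)
= 12 * 11 * fac(10)
= 12 * 11 * 10 * fac(9)
= 12 * 11 * 10 * 9 * fac(8)
= 12 * 11 * 10 * 9 * 8 * fac(7)
= 12 * 11 * 10 * 9 * 8 * 7 * fac(6)
= 12 * 11 * 10 * 9 * 8 * 7 * 6 * fac(5)
= 12 * 11 * 10 * 9 * 8 * 7 * 6 * 5 * fac(4)
= 12 * 11 * 10 * 9 * 8 * 7 * 6 * 5 * 4 * fac(3)
= 12 * 11 * 10 * 9 * 8 * 7 * 6 * 5 * 4 * 3 * fac(2)
= 12 * 11 * 10 * 9 * 8 * 7 * 6 * 5 * 4 * 3 * 2 * fac(1)
= 12 * 11 * 10 * 9 * 8 * 7 * 6 * 5 * 4 * 3 * 2 * 1
= 479001600

479001600


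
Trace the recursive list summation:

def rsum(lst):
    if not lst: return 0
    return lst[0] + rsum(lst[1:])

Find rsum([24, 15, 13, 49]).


rsum([24, 15, 13, 49]) = 24 + rsum([15, 13, 49])
rsum([15, 13, 49]) = 15 + rsum([13, 49])
rsum([13, 49]) = 13 + rsum([49])
rsum([49]) = 49 + rsum([])
rsum([]) = 0  (base case)
Total: 24 + 15 + 13 + 49 + 0 = 101

101


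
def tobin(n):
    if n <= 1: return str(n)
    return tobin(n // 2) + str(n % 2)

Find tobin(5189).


tobin(5189) = tobin(2594) + '1'
tobin(2594) = tobin(1297) + '0'
tobin(1297) = tobin(648) + '1'
tobin(648) = tobin(324) + '0'
tobin(324) = tobin(162) + '0'
tobin(162) = tobin(81) + '0'
tobin(81) = tobin(40) + '1'
tobin(40) = tobin(20) + '0'
tobin(20) = tobin(10) + '0'
tobin(10) = tobin(5) + '0'
tobin(5) = tobin(2) + '1'
tobin(2) = tobin(1) + '0'
tobin(1) = '1'  (base case)
Concatenating: '1' + '0' + '1' + '0' + '0' + '0' + '1' + '0' + '0' + '0' + '1' + '0' + '1' = '1010001000101'

1010001000101


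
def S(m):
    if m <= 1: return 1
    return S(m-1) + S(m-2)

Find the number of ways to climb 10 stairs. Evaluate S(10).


Building up from base cases:
S(0) = 1
S(1) = 1
S(2) = S(1) + S(0) = 1 + 1 = 2
S(3) = S(2) + S(1) = 2 + 1 = 3
S(4) = S(3) + S(2) = 3 + 2 = 5
S(5) = S(4) + S(3) = 5 + 3 = 8
S(6) = S(5) + S(4) = 8 + 5 = 13
S(7) = S(6) + S(5) = 13 + 8 = 21
S(8) = S(7) + S(6) = 21 + 13 = 34
S(9) = S(8) + S(7) = 34 + 21 = 55
S(10) = S(9) + S(8) = 55 + 34 = 89

89


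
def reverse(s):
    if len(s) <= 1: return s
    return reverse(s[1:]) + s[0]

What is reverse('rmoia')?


reverse('rmoia') = reverse('moia') + 'r'
reverse('moia') = reverse('oia') + 'm'
reverse('oia') = reverse('ia') + 'o'
reverse('ia') = reverse('a') + 'i'
reverse('a') = 'a'  (base case)
Concatenating: 'a' + 'i' + 'o' + 'm' + 'r' = 'aiomr'

aiomr


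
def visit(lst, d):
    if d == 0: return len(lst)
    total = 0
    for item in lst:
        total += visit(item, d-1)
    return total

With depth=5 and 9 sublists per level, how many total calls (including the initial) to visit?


At depth 0 (root): 1 call
At depth 1: each of 1 parents calls visit on 9 children = 9 calls
At depth 2: each of 9 parents calls visit on 9 children = 81 calls
At depth 3: each of 81 parents calls visit on 9 children = 729 calls
At depth 4: each of 729 parents calls visit on 9 children = 6561 calls
At depth 5: each of 6561 parents calls visit on 9 children = 59049 calls
Total: 1 + 9 + 81 + 729 + 6561 + 59049 = 66430

66430


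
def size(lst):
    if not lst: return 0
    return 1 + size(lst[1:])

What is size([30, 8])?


size([30, 8]) = 1 + size([8])
size([8]) = 1 + size([])
size([]) = 0  (base case)
Unwinding: 1 + 1 + 0 = 2

2


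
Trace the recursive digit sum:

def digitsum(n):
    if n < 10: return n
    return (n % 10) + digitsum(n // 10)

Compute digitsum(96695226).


digitsum(96695226) = 6 + digitsum(9669522)
digitsum(9669522) = 2 + digitsum(966952)
digitsum(966952) = 2 + digitsum(96695)
digitsum(96695) = 5 + digitsum(9669)
digitsum(9669) = 9 + digitsum(966)
digitsum(966) = 6 + digitsum(96)
digitsum(96) = 6 + digitsum(9)
digitsum(9) = 9  (base case)
Total: 6 + 2 + 2 + 5 + 9 + 6 + 6 + 9 = 45

45


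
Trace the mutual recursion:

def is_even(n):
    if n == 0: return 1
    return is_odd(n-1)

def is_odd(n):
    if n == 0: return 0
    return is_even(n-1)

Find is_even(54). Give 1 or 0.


is_even(54) = is_odd(53)
is_odd(53) = is_even(52)
is_even(52) = is_odd(51)
is_odd(51) = is_even(50)
is_even(50) = is_odd(49)
is_odd(49) = is_even(48)
is_even(48) = is_odd(47)
is_odd(47) = is_even(46)
is_even(46) = is_odd(45)
is_odd(45) = is_even(44)
is_even(44) = is_odd(43)
is_odd(43) = is_even(42)
is_even(42) = is_odd(41)
is_odd(41) = is_even(40)
is_even(40) = is_odd(39)
is_odd(39) = is_even(38)
is_even(38) = is_odd(37)
is_odd(37) = is_even(36)
is_even(36) = is_odd(35)
is_odd(35) = is_even(34)
is_even(34) = is_odd(33)
is_odd(33) = is_even(32)
is_even(32) = is_odd(31)
is_odd(31) = is_even(30)
is_even(30) = is_odd(29)
is_odd(29) = is_even(28)
is_even(28) = is_odd(27)
is_odd(27) = is_even(26)
is_even(26) = is_odd(25)
is_odd(25) = is_even(24)
is_even(24) = is_odd(23)
is_odd(23) = is_even(22)
is_even(22) = is_odd(21)
is_odd(21) = is_even(20)
is_even(20) = is_odd(19)
is_odd(19) = is_even(18)
is_even(18) = is_odd(17)
is_odd(17) = is_even(16)
is_even(16) = is_odd(15)
is_odd(15) = is_even(14)
is_even(14) = is_odd(13)
is_odd(13) = is_even(12)
is_even(12) = is_odd(11)
is_odd(11) = is_even(10)
is_even(10) = is_odd(9)
is_odd(9) = is_even(8)
is_even(8) = is_odd(7)
is_odd(7) = is_even(6)
is_even(6) = is_odd(5)
is_odd(5) = is_even(4)
is_even(4) = is_odd(3)
is_odd(3) = is_even(2)
is_even(2) = is_odd(1)
is_odd(1) = is_even(0)
is_even(0) = 1  (base case)
Result: 1

1


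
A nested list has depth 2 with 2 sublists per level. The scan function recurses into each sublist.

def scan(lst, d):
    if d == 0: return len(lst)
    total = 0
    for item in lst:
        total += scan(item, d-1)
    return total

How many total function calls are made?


At depth 0 (root): 1 call
At depth 1: each of 1 parents calls scan on 2 children = 2 calls
At depth 2: each of 2 parents calls scan on 2 children = 4 calls
Total: 1 + 2 + 4 = 7

7


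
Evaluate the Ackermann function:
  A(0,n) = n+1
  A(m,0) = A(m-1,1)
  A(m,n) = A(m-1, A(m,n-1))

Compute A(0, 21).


A(0, 21) = 22
Result: A(0, 21) = 22

22


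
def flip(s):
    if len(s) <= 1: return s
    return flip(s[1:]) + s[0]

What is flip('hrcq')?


flip('hrcq') = flip('rcq') + 'h'
flip('rcq') = flip('cq') + 'r'
flip('cq') = flip('q') + 'c'
flip('q') = 'q'  (base case)
Concatenating: 'q' + 'c' + 'r' + 'h' = 'qcrh'

qcrh


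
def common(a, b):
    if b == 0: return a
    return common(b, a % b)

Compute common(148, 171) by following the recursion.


common(148, 171) = common(171, 148)
common(171, 148) = common(148, 23)
common(148, 23) = common(23, 10)
common(23, 10) = common(10, 3)
common(10, 3) = common(3, 1)
common(3, 1) = common(1, 0)
common(1, 0) = 1  (base case)

1


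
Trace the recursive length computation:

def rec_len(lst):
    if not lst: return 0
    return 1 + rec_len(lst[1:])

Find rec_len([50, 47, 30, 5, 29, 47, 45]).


rec_len([50, 47, 30, 5, 29, 47, 45]) = 1 + rec_len([47, 30, 5, 29, 47, 45])
rec_len([47, 30, 5, 29, 47, 45]) = 1 + rec_len([30, 5, 29, 47, 45])
rec_len([30, 5, 29, 47, 45]) = 1 + rec_len([5, 29, 47, 45])
rec_len([5, 29, 47, 45]) = 1 + rec_len([29, 47, 45])
rec_len([29, 47, 45]) = 1 + rec_len([47, 45])
rec_len([47, 45]) = 1 + rec_len([45])
rec_len([45]) = 1 + rec_len([])
rec_len([]) = 0  (base case)
Unwinding: 1 + 1 + 1 + 1 + 1 + 1 + 1 + 0 = 7

7


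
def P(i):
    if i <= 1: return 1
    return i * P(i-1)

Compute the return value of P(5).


P(5)
= 5 * P(4)
= 5 * 4 * P(3)
= 5 * 4 * 3 * P(2)
= 5 * 4 * 3 * 2 * P(1)
= 5 * 4 * 3 * 2 * 1
= 120

120


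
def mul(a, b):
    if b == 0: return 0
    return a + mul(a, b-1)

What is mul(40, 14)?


mul(40, 14) = 40 + mul(40, 13)
mul(40, 13) = 40 + mul(40, 12)
mul(40, 12) = 40 + mul(40, 11)
mul(40, 11) = 40 + mul(40, 10)
mul(40, 10) = 40 + mul(40, 9)
mul(40, 9) = 40 + mul(40, 8)
mul(40, 8) = 40 + mul(40, 7)
mul(40, 7) = 40 + mul(40, 6)
mul(40, 6) = 40 + mul(40, 5)
mul(40, 5) = 40 + mul(40, 4)
mul(40, 4) = 40 + mul(40, 3)
mul(40, 3) = 40 + mul(40, 2)
mul(40, 2) = 40 + mul(40, 1)
mul(40, 1) = 40 + mul(40, 0)
mul(40, 0) = 0  (base case)
Total: 40 + 40 + 40 + 40 + 40 + 40 + 40 + 40 + 40 + 40 + 40 + 40 + 40 + 40 + 0 = 560

560


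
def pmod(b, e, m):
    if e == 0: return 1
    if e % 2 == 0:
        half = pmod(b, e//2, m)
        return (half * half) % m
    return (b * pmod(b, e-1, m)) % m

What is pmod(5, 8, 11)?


pmod(5, 8, 11): e is even, compute pmod(5, 4, 11)
  pmod(5, 4, 11): e is even, compute pmod(5, 2, 11)
    pmod(5, 2, 11): e is even, compute pmod(5, 1, 11)
      pmod(5, 1, 11): e is odd, compute pmod(5, 0, 11)
        pmod(5, 0, 11) = 1
      (5 * 1) % 11 = 5
    half=5, (5*5) % 11 = 3
  half=3, (3*3) % 11 = 9
half=9, (9*9) % 11 = 4

4


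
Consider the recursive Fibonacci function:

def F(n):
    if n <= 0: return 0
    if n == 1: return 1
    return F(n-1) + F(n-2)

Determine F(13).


Computing F(13) bottom-up:
F(0) = 0
F(1) = 1
F(2) = F(1) + F(0) = 1 + 0 = 1
F(3) = F(2) + F(1) = 1 + 1 = 2
F(4) = F(3) + F(2) = 2 + 1 = 3
F(5) = F(4) + F(3) = 3 + 2 = 5
F(6) = F(5) + F(4) = 5 + 3 = 8
F(7) = F(6) + F(5) = 8 + 5 = 13
F(8) = F(7) + F(6) = 13 + 8 = 21
F(9) = F(8) + F(7) = 21 + 13 = 34
F(10) = F(9) + F(8) = 34 + 21 = 55
F(11) = F(10) + F(9) = 55 + 34 = 89
F(12) = F(11) + F(10) = 89 + 55 = 144
F(13) = F(12) + F(11) = 144 + 89 = 233

233


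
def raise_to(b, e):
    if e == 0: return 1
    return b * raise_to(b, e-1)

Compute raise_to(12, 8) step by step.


raise_to(12, 8)
= 12 * raise_to(12, 7)
= 12 * 12 * raise_to(12, 6)
= 12 * 12 * 12 * raise_to(12, 5)
= 12 * 12 * 12 * 12 * raise_to(12, 4)
= 12 * 12 * 12 * 12 * 12 * raise_to(12, 3)
= 12 * 12 * 12 * 12 * 12 * 12 * raise_to(12, 2)
= 12 * 12 * 12 * 12 * 12 * 12 * 12 * raise_to(12, 1)
= 12 * 12 * 12 * 12 * 12 * 12 * 12 * 12 * raise_to(12, 0)
= 12 * 12 * 12 * 12 * 12 * 12 * 12 * 12 * 1
= 429981696

429981696


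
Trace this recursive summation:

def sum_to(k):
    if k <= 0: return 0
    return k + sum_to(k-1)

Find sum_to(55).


sum_to(55)
= 55 + 54 + 53 + 52 + 51 + 50 + 49 + 48 + 47 + 46 + 45 + 44 + 43 + 42 + 41 + 40 + 39 + 38 + 37 + 36 + 35 + 34 + 33 + 32 + 31 + 30 + 29 + 28 + 27 + 26 + 25 + 24 + 23 + 22 + 21 + 20 + 19 + 18 + 17 + 16 + 15 + 14 + 13 + 12 + 11 + 10 + 9 + 8 + 7 + 6 + 5 + 4 + 3 + 2 + 1 + sum_to(0)
= 55 + 54 + 53 + 52 + 51 + 50 + 49 + 48 + 47 + 46 + 45 + 44 + 43 + 42 + 41 + 40 + 39 + 38 + 37 + 36 + 35 + 34 + 33 + 32 + 31 + 30 + 29 + 28 + 27 + 26 + 25 + 24 + 23 + 22 + 21 + 20 + 19 + 18 + 17 + 16 + 15 + 14 + 13 + 12 + 11 + 10 + 9 + 8 + 7 + 6 + 5 + 4 + 3 + 2 + 1 + 0
= 1540

1540


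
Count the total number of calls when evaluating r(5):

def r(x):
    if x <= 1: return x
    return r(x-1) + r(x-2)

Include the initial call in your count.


Let C(n) = total calls for r(n)
C(0) = 1, C(1) = 1
C(2) = 1 + C(1) + C(0) = 1 + 1 + 1 = 3
C(3) = 1 + C(2) + C(1) = 1 + 3 + 1 = 5
C(4) = 1 + C(3) + C(2) = 1 + 5 + 3 = 9
C(5) = 1 + C(4) + C(3) = 1 + 9 + 5 = 15

15


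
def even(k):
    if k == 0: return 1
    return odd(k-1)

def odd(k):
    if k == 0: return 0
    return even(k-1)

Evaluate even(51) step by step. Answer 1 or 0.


even(51) = odd(50)
odd(50) = even(49)
even(49) = odd(48)
odd(48) = even(47)
even(47) = odd(46)
odd(46) = even(45)
even(45) = odd(44)
odd(44) = even(43)
even(43) = odd(42)
odd(42) = even(41)
even(41) = odd(40)
odd(40) = even(39)
even(39) = odd(38)
odd(38) = even(37)
even(37) = odd(36)
odd(36) = even(35)
even(35) = odd(34)
odd(34) = even(33)
even(33) = odd(32)
odd(32) = even(31)
even(31) = odd(30)
odd(30) = even(29)
even(29) = odd(28)
odd(28) = even(27)
even(27) = odd(26)
odd(26) = even(25)
even(25) = odd(24)
odd(24) = even(23)
even(23) = odd(22)
odd(22) = even(21)
even(21) = odd(20)
odd(20) = even(19)
even(19) = odd(18)
odd(18) = even(17)
even(17) = odd(16)
odd(16) = even(15)
even(15) = odd(14)
odd(14) = even(13)
even(13) = odd(12)
odd(12) = even(11)
even(11) = odd(10)
odd(10) = even(9)
even(9) = odd(8)
odd(8) = even(7)
even(7) = odd(6)
odd(6) = even(5)
even(5) = odd(4)
odd(4) = even(3)
even(3) = odd(2)
odd(2) = even(1)
even(1) = odd(0)
odd(0) = 0  (base case)
Result: 0

0


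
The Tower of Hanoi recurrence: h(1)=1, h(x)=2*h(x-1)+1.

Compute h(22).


h(22) = 2 * h(21) + 1
h(21) = 2 * h(20) + 1
h(20) = 2 * h(19) + 1
h(19) = 2 * h(18) + 1
h(18) = 2 * h(17) + 1
h(17) = 2 * h(16) + 1
h(16) = 2 * h(15) + 1
h(15) = 2 * h(14) + 1
h(14) = 2 * h(13) + 1
h(13) = 2 * h(12) + 1
h(12) = 2 * h(11) + 1
h(11) = 2 * h(10) + 1
h(10) = 2 * h(9) + 1
h(9) = 2 * h(8) + 1
h(8) = 2 * h(7) + 1
h(7) = 2 * h(6) + 1
h(6) = 2 * h(5) + 1
h(5) = 2 * h(4) + 1
h(4) = 2 * h(3) + 1
h(3) = 2 * h(2) + 1
h(2) = 2 * h(1) + 1
h(1) = 1  (base case)
h(2) = 2 * 1 + 1 = 3
h(3) = 2 * 3 + 1 = 7
h(4) = 2 * 7 + 1 = 15
h(5) = 2 * 15 + 1 = 31
h(6) = 2 * 31 + 1 = 63
h(7) = 2 * 63 + 1 = 127
h(8) = 2 * 127 + 1 = 255
h(9) = 2 * 255 + 1 = 511
h(10) = 2 * 511 + 1 = 1023
h(11) = 2 * 1023 + 1 = 2047
h(12) = 2 * 2047 + 1 = 4095
h(13) = 2 * 4095 + 1 = 8191
h(14) = 2 * 8191 + 1 = 16383
h(15) = 2 * 16383 + 1 = 32767
h(16) = 2 * 32767 + 1 = 65535
h(17) = 2 * 65535 + 1 = 131071
h(18) = 2 * 131071 + 1 = 262143
h(19) = 2 * 262143 + 1 = 524287
h(20) = 2 * 524287 + 1 = 1048575
h(21) = 2 * 1048575 + 1 = 2097151
h(22) = 2 * 2097151 + 1 = 4194303

4194303


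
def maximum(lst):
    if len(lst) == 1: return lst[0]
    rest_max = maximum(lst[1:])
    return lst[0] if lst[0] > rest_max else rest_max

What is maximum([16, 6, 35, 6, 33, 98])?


maximum([16, 6, 35, 6, 33, 98]): compare 16 with maximum([6, 35, 6, 33, 98])
maximum([6, 35, 6, 33, 98]): compare 6 with maximum([35, 6, 33, 98])
maximum([35, 6, 33, 98]): compare 35 with maximum([6, 33, 98])
maximum([6, 33, 98]): compare 6 with maximum([33, 98])
maximum([33, 98]): compare 33 with maximum([98])
maximum([98]) = 98  (base case)
Compare 33 with 98 -> 98
Compare 6 with 98 -> 98
Compare 35 with 98 -> 98
Compare 6 with 98 -> 98
Compare 16 with 98 -> 98

98


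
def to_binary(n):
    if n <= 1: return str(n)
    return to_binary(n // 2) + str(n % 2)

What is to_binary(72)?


to_binary(72) = to_binary(36) + '0'
to_binary(36) = to_binary(18) + '0'
to_binary(18) = to_binary(9) + '0'
to_binary(9) = to_binary(4) + '1'
to_binary(4) = to_binary(2) + '0'
to_binary(2) = to_binary(1) + '0'
to_binary(1) = '1'  (base case)
Concatenating: '1' + '0' + '0' + '1' + '0' + '0' + '0' = '1001000'

1001000


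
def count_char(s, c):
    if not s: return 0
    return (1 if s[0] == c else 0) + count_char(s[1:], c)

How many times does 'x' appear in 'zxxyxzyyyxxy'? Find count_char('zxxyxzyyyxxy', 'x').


s[0]='z' != 'x' -> 0
s[0]='x' == 'x' -> 1
s[0]='x' == 'x' -> 1
s[0]='y' != 'x' -> 0
s[0]='x' == 'x' -> 1
s[0]='z' != 'x' -> 0
s[0]='y' != 'x' -> 0
s[0]='y' != 'x' -> 0
s[0]='y' != 'x' -> 0
s[0]='x' == 'x' -> 1
s[0]='x' == 'x' -> 1
s[0]='y' != 'x' -> 0
Sum: 0 + 1 + 1 + 0 + 1 + 0 + 0 + 0 + 0 + 1 + 1 + 0 = 5

5


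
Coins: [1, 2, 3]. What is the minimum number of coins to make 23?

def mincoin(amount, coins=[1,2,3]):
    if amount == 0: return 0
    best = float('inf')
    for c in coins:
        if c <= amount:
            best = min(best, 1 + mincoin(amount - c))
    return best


Building up with DP:
mincoin(0) = 0
mincoin(1) = min(1+mincoin(0)=1+0=1) = 1
mincoin(2) = min(1+mincoin(1)=1+1=2, 1+mincoin(0)=1+0=1) = 1
mincoin(3) = min(1+mincoin(2)=1+1=2, 1+mincoin(1)=1+1=2, 1+mincoin(0)=1+0=1) = 1
mincoin(4) = min(1+mincoin(3)=1+1=2, 1+mincoin(2)=1+1=2, 1+mincoin(1)=1+1=2) = 2
mincoin(5) = min(1+mincoin(4)=1+2=3, 1+mincoin(3)=1+1=2, 1+mincoin(2)=1+1=2) = 2
mincoin(6) = min(1+mincoin(5)=1+2=3, 1+mincoin(4)=1+2=3, 1+mincoin(3)=1+1=2) = 2
mincoin(7) = min(1+mincoin(6)=1+2=3, 1+mincoin(5)=1+2=3, 1+mincoin(4)=1+2=3) = 3
mincoin(8) = min(1+mincoin(7)=1+3=4, 1+mincoin(6)=1+2=3, 1+mincoin(5)=1+2=3) = 3
mincoin(9) = min(1+mincoin(8)=1+3=4, 1+mincoin(7)=1+3=4, 1+mincoin(6)=1+2=3) = 3
mincoin(10) = min(1+mincoin(9)=1+3=4, 1+mincoin(8)=1+3=4, 1+mincoin(7)=1+3=4) = 4
mincoin(11) = min(1+mincoin(10)=1+4=5, 1+mincoin(9)=1+3=4, 1+mincoin(8)=1+3=4) = 4
mincoin(12) = min(1+mincoin(11)=1+4=5, 1+mincoin(10)=1+4=5, 1+mincoin(9)=1+3=4) = 4
mincoin(13) = min(1+mincoin(12)=1+4=5, 1+mincoin(11)=1+4=5, 1+mincoin(10)=1+4=5) = 5
mincoin(14) = min(1+mincoin(13)=1+5=6, 1+mincoin(12)=1+4=5, 1+mincoin(11)=1+4=5) = 5
mincoin(15) = min(1+mincoin(14)=1+5=6, 1+mincoin(13)=1+5=6, 1+mincoin(12)=1+4=5) = 5
mincoin(16) = min(1+mincoin(15)=1+5=6, 1+mincoin(14)=1+5=6, 1+mincoin(13)=1+5=6) = 6
mincoin(17) = min(1+mincoin(16)=1+6=7, 1+mincoin(15)=1+5=6, 1+mincoin(14)=1+5=6) = 6
mincoin(18) = min(1+mincoin(17)=1+6=7, 1+mincoin(16)=1+6=7, 1+mincoin(15)=1+5=6) = 6
mincoin(19) = min(1+mincoin(18)=1+6=7, 1+mincoin(17)=1+6=7, 1+mincoin(16)=1+6=7) = 7
mincoin(20) = min(1+mincoin(19)=1+7=8, 1+mincoin(18)=1+6=7, 1+mincoin(17)=1+6=7) = 7
mincoin(21) = min(1+mincoin(20)=1+7=8, 1+mincoin(19)=1+7=8, 1+mincoin(18)=1+6=7) = 7
mincoin(22) = min(1+mincoin(21)=1+7=8, 1+mincoin(20)=1+7=8, 1+mincoin(19)=1+7=8) = 8
mincoin(23) = min(1+mincoin(22)=1+8=9, 1+mincoin(21)=1+7=8, 1+mincoin(20)=1+7=8) = 8

8


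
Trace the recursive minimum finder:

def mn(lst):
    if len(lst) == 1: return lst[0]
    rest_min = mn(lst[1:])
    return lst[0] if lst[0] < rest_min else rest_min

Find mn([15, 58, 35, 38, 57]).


mn([15, 58, 35, 38, 57]): compare 15 with mn([58, 35, 38, 57])
mn([58, 35, 38, 57]): compare 58 with mn([35, 38, 57])
mn([35, 38, 57]): compare 35 with mn([38, 57])
mn([38, 57]): compare 38 with mn([57])
mn([57]) = 57  (base case)
Compare 38 with 57 -> 38
Compare 35 with 38 -> 35
Compare 58 with 35 -> 35
Compare 15 with 35 -> 15

15


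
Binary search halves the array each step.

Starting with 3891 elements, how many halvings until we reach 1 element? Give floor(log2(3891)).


3891 / 2 = 1945
1945 / 2 = 972
972 / 2 = 486
486 / 2 = 243
243 / 2 = 121
121 / 2 = 60
60 / 2 = 30
30 / 2 = 15
15 / 2 = 7
7 / 2 = 3
3 / 2 = 1
Reached 1 after 11 halvings

11


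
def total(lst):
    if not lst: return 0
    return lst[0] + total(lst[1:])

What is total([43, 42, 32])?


total([43, 42, 32]) = 43 + total([42, 32])
total([42, 32]) = 42 + total([32])
total([32]) = 32 + total([])
total([]) = 0  (base case)
Total: 43 + 42 + 32 + 0 = 117

117


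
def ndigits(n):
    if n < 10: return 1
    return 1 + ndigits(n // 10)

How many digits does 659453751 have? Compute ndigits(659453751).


ndigits(659453751) = 1 + ndigits(65945375)
ndigits(65945375) = 1 + ndigits(6594537)
ndigits(6594537) = 1 + ndigits(659453)
ndigits(659453) = 1 + ndigits(65945)
ndigits(65945) = 1 + ndigits(6594)
ndigits(6594) = 1 + ndigits(659)
ndigits(659) = 1 + ndigits(65)
ndigits(65) = 1 + ndigits(6)
ndigits(6) = 1  (base case: 6 < 10)
Unwinding: 1 + 1 + 1 + 1 + 1 + 1 + 1 + 1 + 1 = 9

9


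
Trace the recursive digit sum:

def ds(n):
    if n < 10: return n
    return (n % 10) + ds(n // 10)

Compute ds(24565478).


ds(24565478) = 8 + ds(2456547)
ds(2456547) = 7 + ds(245654)
ds(245654) = 4 + ds(24565)
ds(24565) = 5 + ds(2456)
ds(2456) = 6 + ds(245)
ds(245) = 5 + ds(24)
ds(24) = 4 + ds(2)
ds(2) = 2  (base case)
Total: 8 + 7 + 4 + 5 + 6 + 5 + 4 + 2 = 41

41


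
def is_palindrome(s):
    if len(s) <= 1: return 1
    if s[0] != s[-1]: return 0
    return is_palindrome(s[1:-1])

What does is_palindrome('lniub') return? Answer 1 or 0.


is_palindrome('lniub'): s[0]='l' != s[-1]='b' -> return 0
Result: 0 (not a palindrome)

0


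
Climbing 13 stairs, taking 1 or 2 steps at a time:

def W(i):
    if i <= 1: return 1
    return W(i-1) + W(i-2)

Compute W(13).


Building up from base cases:
W(0) = 1
W(1) = 1
W(2) = W(1) + W(0) = 1 + 1 = 2
W(3) = W(2) + W(1) = 2 + 1 = 3
W(4) = W(3) + W(2) = 3 + 2 = 5
W(5) = W(4) + W(3) = 5 + 3 = 8
W(6) = W(5) + W(4) = 8 + 5 = 13
W(7) = W(6) + W(5) = 13 + 8 = 21
W(8) = W(7) + W(6) = 21 + 13 = 34
W(9) = W(8) + W(7) = 34 + 21 = 55
W(10) = W(9) + W(8) = 55 + 34 = 89
W(11) = W(10) + W(9) = 89 + 55 = 144
W(12) = W(11) + W(10) = 144 + 89 = 233
W(13) = W(12) + W(11) = 233 + 144 = 377

377


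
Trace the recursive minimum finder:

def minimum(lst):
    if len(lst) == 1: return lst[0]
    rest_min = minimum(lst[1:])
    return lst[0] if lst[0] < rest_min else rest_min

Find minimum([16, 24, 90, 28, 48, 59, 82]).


minimum([16, 24, 90, 28, 48, 59, 82]): compare 16 with minimum([24, 90, 28, 48, 59, 82])
minimum([24, 90, 28, 48, 59, 82]): compare 24 with minimum([90, 28, 48, 59, 82])
minimum([90, 28, 48, 59, 82]): compare 90 with minimum([28, 48, 59, 82])
minimum([28, 48, 59, 82]): compare 28 with minimum([48, 59, 82])
minimum([48, 59, 82]): compare 48 with minimum([59, 82])
minimum([59, 82]): compare 59 with minimum([82])
minimum([82]) = 82  (base case)
Compare 59 with 82 -> 59
Compare 48 with 59 -> 48
Compare 28 with 48 -> 28
Compare 90 with 28 -> 28
Compare 24 with 28 -> 24
Compare 16 with 24 -> 16

16


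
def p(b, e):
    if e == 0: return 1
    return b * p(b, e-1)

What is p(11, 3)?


p(11, 3)
= 11 * p(11, 2)
= 11 * 11 * p(11, 1)
= 11 * 11 * 11 * p(11, 0)
= 11 * 11 * 11 * 1
= 1331

1331


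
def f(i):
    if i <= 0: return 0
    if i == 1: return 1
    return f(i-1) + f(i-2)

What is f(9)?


Computing f(9) bottom-up:
f(0) = 0
f(1) = 1
f(2) = f(1) + f(0) = 1 + 0 = 1
f(3) = f(2) + f(1) = 1 + 1 = 2
f(4) = f(3) + f(2) = 2 + 1 = 3
f(5) = f(4) + f(3) = 3 + 2 = 5
f(6) = f(5) + f(4) = 5 + 3 = 8
f(7) = f(6) + f(5) = 8 + 5 = 13
f(8) = f(7) + f(6) = 13 + 8 = 21
f(9) = f(8) + f(7) = 21 + 13 = 34

34


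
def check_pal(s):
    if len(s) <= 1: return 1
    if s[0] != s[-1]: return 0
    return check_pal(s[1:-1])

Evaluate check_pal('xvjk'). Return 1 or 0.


check_pal('xvjk'): s[0]='x' != s[-1]='k' -> return 0
Result: 0 (not a palindrome)

0


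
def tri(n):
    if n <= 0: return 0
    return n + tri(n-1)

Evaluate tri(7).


tri(7)
= 7 + 6 + 5 + 4 + 3 + 2 + 1 + tri(0)
= 7 + 6 + 5 + 4 + 3 + 2 + 1 + 0
= 28

28


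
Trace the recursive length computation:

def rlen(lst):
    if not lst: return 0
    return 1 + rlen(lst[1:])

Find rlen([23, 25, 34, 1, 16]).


rlen([23, 25, 34, 1, 16]) = 1 + rlen([25, 34, 1, 16])
rlen([25, 34, 1, 16]) = 1 + rlen([34, 1, 16])
rlen([34, 1, 16]) = 1 + rlen([1, 16])
rlen([1, 16]) = 1 + rlen([16])
rlen([16]) = 1 + rlen([])
rlen([]) = 0  (base case)
Unwinding: 1 + 1 + 1 + 1 + 1 + 0 = 5

5


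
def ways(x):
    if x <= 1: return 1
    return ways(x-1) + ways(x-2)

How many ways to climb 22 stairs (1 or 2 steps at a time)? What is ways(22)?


Building up from base cases:
ways(0) = 1
ways(1) = 1
ways(2) = ways(1) + ways(0) = 1 + 1 = 2
ways(3) = ways(2) + ways(1) = 2 + 1 = 3
ways(4) = ways(3) + ways(2) = 3 + 2 = 5
ways(5) = ways(4) + ways(3) = 5 + 3 = 8
ways(6) = ways(5) + ways(4) = 8 + 5 = 13
ways(7) = ways(6) + ways(5) = 13 + 8 = 21
ways(8) = ways(7) + ways(6) = 21 + 13 = 34
ways(9) = ways(8) + ways(7) = 34 + 21 = 55
ways(10) = ways(9) + ways(8) = 55 + 34 = 89
ways(11) = ways(10) + ways(9) = 89 + 55 = 144
ways(12) = ways(11) + ways(10) = 144 + 89 = 233
ways(13) = ways(12) + ways(11) = 233 + 144 = 377
ways(14) = ways(13) + ways(12) = 377 + 233 = 610
ways(15) = ways(14) + ways(13) = 610 + 377 = 987
ways(16) = ways(15) + ways(14) = 987 + 610 = 1597
ways(17) = ways(16) + ways(15) = 1597 + 987 = 2584
ways(18) = ways(17) + ways(16) = 2584 + 1597 = 4181
ways(19) = ways(18) + ways(17) = 4181 + 2584 = 6765
ways(20) = ways(19) + ways(18) = 6765 + 4181 = 10946
ways(21) = ways(20) + ways(19) = 10946 + 6765 = 17711
ways(22) = ways(21) + ways(20) = 17711 + 10946 = 28657

28657


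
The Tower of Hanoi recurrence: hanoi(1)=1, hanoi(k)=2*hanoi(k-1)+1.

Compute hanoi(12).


hanoi(12) = 2 * hanoi(11) + 1
hanoi(11) = 2 * hanoi(10) + 1
hanoi(10) = 2 * hanoi(9) + 1
hanoi(9) = 2 * hanoi(8) + 1
hanoi(8) = 2 * hanoi(7) + 1
hanoi(7) = 2 * hanoi(6) + 1
hanoi(6) = 2 * hanoi(5) + 1
hanoi(5) = 2 * hanoi(4) + 1
hanoi(4) = 2 * hanoi(3) + 1
hanoi(3) = 2 * hanoi(2) + 1
hanoi(2) = 2 * hanoi(1) + 1
hanoi(1) = 1  (base case)
hanoi(2) = 2 * 1 + 1 = 3
hanoi(3) = 2 * 3 + 1 = 7
hanoi(4) = 2 * 7 + 1 = 15
hanoi(5) = 2 * 15 + 1 = 31
hanoi(6) = 2 * 31 + 1 = 63
hanoi(7) = 2 * 63 + 1 = 127
hanoi(8) = 2 * 127 + 1 = 255
hanoi(9) = 2 * 255 + 1 = 511
hanoi(10) = 2 * 511 + 1 = 1023
hanoi(11) = 2 * 1023 + 1 = 2047
hanoi(12) = 2 * 2047 + 1 = 4095

4095


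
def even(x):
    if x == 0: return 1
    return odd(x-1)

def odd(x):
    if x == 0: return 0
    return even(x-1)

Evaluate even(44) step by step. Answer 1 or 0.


even(44) = odd(43)
odd(43) = even(42)
even(42) = odd(41)
odd(41) = even(40)
even(40) = odd(39)
odd(39) = even(38)
even(38) = odd(37)
odd(37) = even(36)
even(36) = odd(35)
odd(35) = even(34)
even(34) = odd(33)
odd(33) = even(32)
even(32) = odd(31)
odd(31) = even(30)
even(30) = odd(29)
odd(29) = even(28)
even(28) = odd(27)
odd(27) = even(26)
even(26) = odd(25)
odd(25) = even(24)
even(24) = odd(23)
odd(23) = even(22)
even(22) = odd(21)
odd(21) = even(20)
even(20) = odd(19)
odd(19) = even(18)
even(18) = odd(17)
odd(17) = even(16)
even(16) = odd(15)
odd(15) = even(14)
even(14) = odd(13)
odd(13) = even(12)
even(12) = odd(11)
odd(11) = even(10)
even(10) = odd(9)
odd(9) = even(8)
even(8) = odd(7)
odd(7) = even(6)
even(6) = odd(5)
odd(5) = even(4)
even(4) = odd(3)
odd(3) = even(2)
even(2) = odd(1)
odd(1) = even(0)
even(0) = 1  (base case)
Result: 1

1


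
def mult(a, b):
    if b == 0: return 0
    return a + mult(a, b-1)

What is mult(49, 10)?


mult(49, 10) = 49 + mult(49, 9)
mult(49, 9) = 49 + mult(49, 8)
mult(49, 8) = 49 + mult(49, 7)
mult(49, 7) = 49 + mult(49, 6)
mult(49, 6) = 49 + mult(49, 5)
mult(49, 5) = 49 + mult(49, 4)
mult(49, 4) = 49 + mult(49, 3)
mult(49, 3) = 49 + mult(49, 2)
mult(49, 2) = 49 + mult(49, 1)
mult(49, 1) = 49 + mult(49, 0)
mult(49, 0) = 0  (base case)
Total: 49 + 49 + 49 + 49 + 49 + 49 + 49 + 49 + 49 + 49 + 0 = 490

490


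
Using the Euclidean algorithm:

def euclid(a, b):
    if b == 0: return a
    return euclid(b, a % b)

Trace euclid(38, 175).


euclid(38, 175) = euclid(175, 38)
euclid(175, 38) = euclid(38, 23)
euclid(38, 23) = euclid(23, 15)
euclid(23, 15) = euclid(15, 8)
euclid(15, 8) = euclid(8, 7)
euclid(8, 7) = euclid(7, 1)
euclid(7, 1) = euclid(1, 0)
euclid(1, 0) = 1  (base case)

1


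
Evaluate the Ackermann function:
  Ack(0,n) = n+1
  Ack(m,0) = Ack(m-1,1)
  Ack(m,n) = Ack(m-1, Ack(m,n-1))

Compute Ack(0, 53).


Ack(0, 53) = 54
Result: Ack(0, 53) = 54

54


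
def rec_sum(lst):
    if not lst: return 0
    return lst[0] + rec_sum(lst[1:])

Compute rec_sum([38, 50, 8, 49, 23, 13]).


rec_sum([38, 50, 8, 49, 23, 13]) = 38 + rec_sum([50, 8, 49, 23, 13])
rec_sum([50, 8, 49, 23, 13]) = 50 + rec_sum([8, 49, 23, 13])
rec_sum([8, 49, 23, 13]) = 8 + rec_sum([49, 23, 13])
rec_sum([49, 23, 13]) = 49 + rec_sum([23, 13])
rec_sum([23, 13]) = 23 + rec_sum([13])
rec_sum([13]) = 13 + rec_sum([])
rec_sum([]) = 0  (base case)
Total: 38 + 50 + 8 + 49 + 23 + 13 + 0 = 181

181


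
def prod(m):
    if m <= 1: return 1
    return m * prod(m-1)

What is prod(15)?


prod(15)
= 15 * prod(14)
= 15 * 14 * prod(13)
= 15 * 14 * 13 * prod(12)
= 15 * 14 * 13 * 12 * prod(11)
= 15 * 14 * 13 * 12 * 11 * prod(10)
= 15 * 14 * 13 * 12 * 11 * 10 * prod(9)
= 15 * 14 * 13 * 12 * 11 * 10 * 9 * prod(8)
= 15 * 14 * 13 * 12 * 11 * 10 * 9 * 8 * prod(7)
= 15 * 14 * 13 * 12 * 11 * 10 * 9 * 8 * 7 * prod(6)
= 15 * 14 * 13 * 12 * 11 * 10 * 9 * 8 * 7 * 6 * prod(5)
= 15 * 14 * 13 * 12 * 11 * 10 * 9 * 8 * 7 * 6 * 5 * prod(4)
= 15 * 14 * 13 * 12 * 11 * 10 * 9 * 8 * 7 * 6 * 5 * 4 * prod(3)
= 15 * 14 * 13 * 12 * 11 * 10 * 9 * 8 * 7 * 6 * 5 * 4 * 3 * prod(2)
= 15 * 14 * 13 * 12 * 11 * 10 * 9 * 8 * 7 * 6 * 5 * 4 * 3 * 2 * prod(1)
= 15 * 14 * 13 * 12 * 11 * 10 * 9 * 8 * 7 * 6 * 5 * 4 * 3 * 2 * 1
= 1307674368000

1307674368000


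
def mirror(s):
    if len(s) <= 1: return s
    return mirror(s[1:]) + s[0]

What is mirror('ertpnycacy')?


mirror('ertpnycacy') = mirror('rtpnycacy') + 'e'
mirror('rtpnycacy') = mirror('tpnycacy') + 'r'
mirror('tpnycacy') = mirror('pnycacy') + 't'
mirror('pnycacy') = mirror('nycacy') + 'p'
mirror('nycacy') = mirror('ycacy') + 'n'
mirror('ycacy') = mirror('cacy') + 'y'
mirror('cacy') = mirror('acy') + 'c'
mirror('acy') = mirror('cy') + 'a'
mirror('cy') = mirror('y') + 'c'
mirror('y') = 'y'  (base case)
Concatenating: 'y' + 'c' + 'a' + 'c' + 'y' + 'n' + 'p' + 't' + 'r' + 'e' = 'ycacynptre'

ycacynptre


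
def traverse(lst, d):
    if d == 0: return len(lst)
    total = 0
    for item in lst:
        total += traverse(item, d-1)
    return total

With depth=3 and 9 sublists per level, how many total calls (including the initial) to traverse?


At depth 0 (root): 1 call
At depth 1: each of 1 parents calls traverse on 9 children = 9 calls
At depth 2: each of 9 parents calls traverse on 9 children = 81 calls
At depth 3: each of 81 parents calls traverse on 9 children = 729 calls
Total: 1 + 9 + 81 + 729 = 820

820


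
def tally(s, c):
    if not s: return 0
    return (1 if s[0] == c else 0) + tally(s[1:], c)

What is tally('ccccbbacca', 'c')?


s[0]='c' == 'c' -> 1
s[0]='c' == 'c' -> 1
s[0]='c' == 'c' -> 1
s[0]='c' == 'c' -> 1
s[0]='b' != 'c' -> 0
s[0]='b' != 'c' -> 0
s[0]='a' != 'c' -> 0
s[0]='c' == 'c' -> 1
s[0]='c' == 'c' -> 1
s[0]='a' != 'c' -> 0
Sum: 1 + 1 + 1 + 1 + 0 + 0 + 0 + 1 + 1 + 0 = 6

6


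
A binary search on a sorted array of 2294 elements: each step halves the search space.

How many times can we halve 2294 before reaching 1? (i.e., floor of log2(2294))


2294 / 2 = 1147
1147 / 2 = 573
573 / 2 = 286
286 / 2 = 143
143 / 2 = 71
71 / 2 = 35
35 / 2 = 17
17 / 2 = 8
8 / 2 = 4
4 / 2 = 2
2 / 2 = 1
Reached 1 after 11 halvings

11


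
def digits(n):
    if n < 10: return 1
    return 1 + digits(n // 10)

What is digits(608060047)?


digits(608060047) = 1 + digits(60806004)
digits(60806004) = 1 + digits(6080600)
digits(6080600) = 1 + digits(608060)
digits(608060) = 1 + digits(60806)
digits(60806) = 1 + digits(6080)
digits(6080) = 1 + digits(608)
digits(608) = 1 + digits(60)
digits(60) = 1 + digits(6)
digits(6) = 1  (base case: 6 < 10)
Unwinding: 1 + 1 + 1 + 1 + 1 + 1 + 1 + 1 + 1 = 9

9


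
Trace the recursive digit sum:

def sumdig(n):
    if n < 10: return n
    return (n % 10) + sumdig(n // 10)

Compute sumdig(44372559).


sumdig(44372559) = 9 + sumdig(4437255)
sumdig(4437255) = 5 + sumdig(443725)
sumdig(443725) = 5 + sumdig(44372)
sumdig(44372) = 2 + sumdig(4437)
sumdig(4437) = 7 + sumdig(443)
sumdig(443) = 3 + sumdig(44)
sumdig(44) = 4 + sumdig(4)
sumdig(4) = 4  (base case)
Total: 9 + 5 + 5 + 2 + 7 + 3 + 4 + 4 = 39

39


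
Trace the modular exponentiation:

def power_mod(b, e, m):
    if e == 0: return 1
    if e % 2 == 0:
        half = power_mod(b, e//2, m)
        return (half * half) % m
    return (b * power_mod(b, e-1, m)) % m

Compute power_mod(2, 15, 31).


power_mod(2, 15, 31): e is odd, compute power_mod(2, 14, 31)
  power_mod(2, 14, 31): e is even, compute power_mod(2, 7, 31)
    power_mod(2, 7, 31): e is odd, compute power_mod(2, 6, 31)
      power_mod(2, 6, 31): e is even, compute power_mod(2, 3, 31)
        power_mod(2, 3, 31): e is odd, compute power_mod(2, 2, 31)
          power_mod(2, 2, 31): e is even, compute power_mod(2, 1, 31)
          power_mod(2, 1, 31): e is odd, compute power_mod(2, 0, 31)
          power_mod(2, 0, 31) = 1
          (2 * 1) % 31 = 2
          half=2, (2*2) % 31 = 4
        (2 * 4) % 31 = 8
      half=8, (8*8) % 31 = 2
    (2 * 2) % 31 = 4
  half=4, (4*4) % 31 = 16
(2 * 16) % 31 = 1

1


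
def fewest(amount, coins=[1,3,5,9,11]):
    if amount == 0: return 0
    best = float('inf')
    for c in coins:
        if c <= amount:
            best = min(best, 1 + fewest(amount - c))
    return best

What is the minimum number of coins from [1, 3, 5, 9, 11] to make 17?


Building up with DP:
fewest(0) = 0
fewest(1) = min(1+fewest(0)=1+0=1) = 1
fewest(2) = min(1+fewest(1)=1+1=2) = 2
fewest(3) = min(1+fewest(2)=1+2=3, 1+fewest(0)=1+0=1) = 1
fewest(4) = min(1+fewest(3)=1+1=2, 1+fewest(1)=1+1=2) = 2
fewest(5) = min(1+fewest(4)=1+2=3, 1+fewest(2)=1+2=3, 1+fewest(0)=1+0=1) = 1
fewest(6) = min(1+fewest(5)=1+1=2, 1+fewest(3)=1+1=2, 1+fewest(1)=1+1=2) = 2
fewest(7) = min(1+fewest(6)=1+2=3, 1+fewest(4)=1+2=3, 1+fewest(2)=1+2=3) = 3
fewest(8) = min(1+fewest(7)=1+3=4, 1+fewest(5)=1+1=2, 1+fewest(3)=1+1=2) = 2
fewest(9) = min(1+fewest(8)=1+2=3, 1+fewest(6)=1+2=3, 1+fewest(4)=1+2=3, 1+fewest(0)=1+0=1) = 1
fewest(10) = min(1+fewest(9)=1+1=2, 1+fewest(7)=1+3=4, 1+fewest(5)=1+1=2, 1+fewest(1)=1+1=2) = 2
fewest(11) = min(1+fewest(10)=1+2=3, 1+fewest(8)=1+2=3, 1+fewest(6)=1+2=3, 1+fewest(2)=1+2=3, 1+fewest(0)=1+0=1) = 1
fewest(12) = min(1+fewest(11)=1+1=2, 1+fewest(9)=1+1=2, 1+fewest(7)=1+3=4, 1+fewest(3)=1+1=2, 1+fewest(1)=1+1=2) = 2
fewest(13) = min(1+fewest(12)=1+2=3, 1+fewest(10)=1+2=3, 1+fewest(8)=1+2=3, 1+fewest(4)=1+2=3, 1+fewest(2)=1+2=3) = 3
fewest(14) = min(1+fewest(13)=1+3=4, 1+fewest(11)=1+1=2, 1+fewest(9)=1+1=2, 1+fewest(5)=1+1=2, 1+fewest(3)=1+1=2) = 2
fewest(15) = min(1+fewest(14)=1+2=3, 1+fewest(12)=1+2=3, 1+fewest(10)=1+2=3, 1+fewest(6)=1+2=3, 1+fewest(4)=1+2=3) = 3
fewest(16) = min(1+fewest(15)=1+3=4, 1+fewest(13)=1+3=4, 1+fewest(11)=1+1=2, 1+fewest(7)=1+3=4, 1+fewest(5)=1+1=2) = 2
fewest(17) = min(1+fewest(16)=1+2=3, 1+fewest(14)=1+2=3, 1+fewest(12)=1+2=3, 1+fewest(8)=1+2=3, 1+fewest(6)=1+2=3) = 3

3


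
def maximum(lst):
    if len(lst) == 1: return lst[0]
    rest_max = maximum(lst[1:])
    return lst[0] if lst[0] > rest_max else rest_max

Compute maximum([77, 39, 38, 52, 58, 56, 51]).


maximum([77, 39, 38, 52, 58, 56, 51]): compare 77 with maximum([39, 38, 52, 58, 56, 51])
maximum([39, 38, 52, 58, 56, 51]): compare 39 with maximum([38, 52, 58, 56, 51])
maximum([38, 52, 58, 56, 51]): compare 38 with maximum([52, 58, 56, 51])
maximum([52, 58, 56, 51]): compare 52 with maximum([58, 56, 51])
maximum([58, 56, 51]): compare 58 with maximum([56, 51])
maximum([56, 51]): compare 56 with maximum([51])
maximum([51]) = 51  (base case)
Compare 56 with 51 -> 56
Compare 58 with 56 -> 58
Compare 52 with 58 -> 58
Compare 38 with 58 -> 58
Compare 39 with 58 -> 58
Compare 77 with 58 -> 77

77


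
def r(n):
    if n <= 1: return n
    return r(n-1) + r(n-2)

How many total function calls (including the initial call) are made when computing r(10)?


Let C(n) = total calls for r(n)
C(0) = 1, C(1) = 1
C(2) = 1 + C(1) + C(0) = 1 + 1 + 1 = 3
C(3) = 1 + C(2) + C(1) = 1 + 3 + 1 = 5
C(4) = 1 + C(3) + C(2) = 1 + 5 + 3 = 9
C(5) = 1 + C(4) + C(3) = 1 + 9 + 5 = 15
C(6) = 1 + C(5) + C(4) = 1 + 15 + 9 = 25
C(7) = 1 + C(6) + C(5) = 1 + 25 + 15 = 41
C(8) = 1 + C(7) + C(6) = 1 + 41 + 25 = 67
C(9) = 1 + C(8) + C(7) = 1 + 67 + 41 = 109
C(10) = 1 + C(9) + C(8) = 1 + 109 + 67 = 177

177


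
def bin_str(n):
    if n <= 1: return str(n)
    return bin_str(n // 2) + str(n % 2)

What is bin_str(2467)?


bin_str(2467) = bin_str(1233) + '1'
bin_str(1233) = bin_str(616) + '1'
bin_str(616) = bin_str(308) + '0'
bin_str(308) = bin_str(154) + '0'
bin_str(154) = bin_str(77) + '0'
bin_str(77) = bin_str(38) + '1'
bin_str(38) = bin_str(19) + '0'
bin_str(19) = bin_str(9) + '1'
bin_str(9) = bin_str(4) + '1'
bin_str(4) = bin_str(2) + '0'
bin_str(2) = bin_str(1) + '0'
bin_str(1) = '1'  (base case)
Concatenating: '1' + '0' + '0' + '1' + '1' + '0' + '1' + '0' + '0' + '0' + '1' + '1' = '100110100011'

100110100011


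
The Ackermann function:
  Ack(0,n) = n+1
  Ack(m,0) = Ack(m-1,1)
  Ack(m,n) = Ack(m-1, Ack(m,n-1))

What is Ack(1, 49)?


Ack(1, 49) = Ack(0, Ack(1, 48))
  Ack(1, 48) = Ack(0, Ack(1, 47))
    Ack(1, 47) = Ack(0, Ack(1, 46))
      Ack(1, 46) = Ack(0, Ack(1, 45))
        Ack(1, 45) = Ack(0, Ack(1, 44))
          Ack(1, 44) = Ack(0, Ack(1, 43))
          Ack(1, 43) = Ack(0, Ack(1, 42))
          Ack(1, 42) = Ack(0, Ack(1, 41))
          Ack(1, 41) = Ack(0, Ack(1, 40))
          Ack(1, 40) = Ack(0, Ack(1, 39))
          Ack(1, 39) = Ack(0, Ack(1, 38))
          Ack(1, 38) = Ack(0, Ack(1, 37))
          Ack(1, 37) = Ack(0, Ack(1, 36))
          Ack(1, 36) = Ack(0, Ack(1, 35))
          Ack(1, 35) = Ack(0, Ack(1, 34))
          Ack(1, 34) = Ack(0, Ack(1, 33))
          Ack(1, 33) = Ack(0, Ack(1, 32))
          Ack(1, 32) = Ack(0, Ack(1, 31))
          Ack(1, 31) = Ack(0, Ack(1, 30))
          Ack(1, 30) = Ack(0, Ack(1, 29))
          Ack(1, 29) = Ack(0, Ack(1, 28))
          Ack(1, 28) = Ack(0, Ack(1, 27))
          Ack(1, 27) = Ack(0, Ack(1, 26))
          Ack(1, 26) = Ack(0, Ack(1, 25))
          Ack(1, 25) = Ack(0, Ack(1, 24))
... (trace truncated)
Result: Ack(1, 49) = 51

51


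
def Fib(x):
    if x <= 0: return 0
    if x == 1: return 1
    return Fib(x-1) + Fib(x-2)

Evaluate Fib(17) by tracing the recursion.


Computing Fib(17) bottom-up:
Fib(0) = 0
Fib(1) = 1
Fib(2) = Fib(1) + Fib(0) = 1 + 0 = 1
Fib(3) = Fib(2) + Fib(1) = 1 + 1 = 2
Fib(4) = Fib(3) + Fib(2) = 2 + 1 = 3
Fib(5) = Fib(4) + Fib(3) = 3 + 2 = 5
Fib(6) = Fib(5) + Fib(4) = 5 + 3 = 8
Fib(7) = Fib(6) + Fib(5) = 8 + 5 = 13
Fib(8) = Fib(7) + Fib(6) = 13 + 8 = 21
Fib(9) = Fib(8) + Fib(7) = 21 + 13 = 34
Fib(10) = Fib(9) + Fib(8) = 34 + 21 = 55
Fib(11) = Fib(10) + Fib(9) = 55 + 34 = 89
Fib(12) = Fib(11) + Fib(10) = 89 + 55 = 144
Fib(13) = Fib(12) + Fib(11) = 144 + 89 = 233
Fib(14) = Fib(13) + Fib(12) = 233 + 144 = 377
Fib(15) = Fib(14) + Fib(13) = 377 + 233 = 610
Fib(16) = Fib(15) + Fib(14) = 610 + 377 = 987
Fib(17) = Fib(16) + Fib(15) = 987 + 610 = 1597

1597
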